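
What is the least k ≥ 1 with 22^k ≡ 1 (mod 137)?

34

ord(22) | φ(137) = 137 − 1 = 136 = 2^3 · 17.
Divisors of 136: 1, 2, 4, 8, 17, 34, 68, 136.
Test each divisor d:
22^1 ≡ 22 (mod 137)
22^2 ≡ 73 (mod 137)
22^4 ≡ 123 (mod 137)
22^8 ≡ 59 (mod 137)
22^17 ≡ 136 (mod 137)
22^34 ≡ 1 (mod 137) ✓
Hence ord(22) = 34.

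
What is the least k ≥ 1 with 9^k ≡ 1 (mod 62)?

By Lagrange's theorem, ord_62(9) divides φ(62) = φ(2)·φ(31) = 1·30 = 30 = 2 · 3 · 5.
Divisors of 30: 1, 2, 3, 5, 6, 10, 15, 30.
Evaluate successive powers at the divisors of 30:
9^1 ≡ 9 (mod 62)
9^2 ≡ 19 (mod 62)
9^3 ≡ 47 (mod 62)
9^5 ≡ 25 (mod 62)
9^6 ≡ 39 (mod 62)
9^10 ≡ 5 (mod 62)
9^15 ≡ 1 (mod 62) ✓
Therefore the multiplicative order of 9 modulo 62 is 15.

15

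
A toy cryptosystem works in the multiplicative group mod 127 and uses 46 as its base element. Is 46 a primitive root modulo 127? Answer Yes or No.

Yes

φ(127) = 127 − 1 = 126 = 2 · 3^2 · 7.
It suffices to check that the order of 46 is not a proper divisor of 126: compute 46^(126/q) for q ∈ {2, 3, 7}.
46^63 ≡ 126 (mod 127)  [q = 2: ≢ 1 ✓]
46^42 ≡ 107 (mod 127)  [q = 3: ≢ 1 ✓]
46^18 ≡ 2 (mod 127)  [q = 7: ≢ 1 ✓]
All checks pass, so 46 has order 126 and is a primitive root modulo 127.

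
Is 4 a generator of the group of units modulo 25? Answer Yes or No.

No

φ(25) = φ(5^2) = 5·(5−1) = 20 = 2^2 · 5.
4 is a primitive root mod 25 iff 4^(φ(25)/q) ≢ 1 for every prime q | φ(25), i.e. q ∈ {2, 5}.
4^10 ≡ 1 (mod 25)  [q = 2: ≡ 1 ✗]
4^4 ≡ 6 (mod 25)  [q = 5: ≢ 1 ✓]
4^10 ≡ 1 shows ord(4) | 10, strictly less than φ(25); not a primitive root.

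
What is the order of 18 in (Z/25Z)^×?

4

The order of 18 must divide φ(25) = φ(5^2) = 5·(5−1) = 20 = 2^2 · 5.
Divisors of 20: 1, 2, 4, 5, 10, 20.
Test each divisor d:
18^1 ≡ 18
18^2 ≡ 24
18^4 ≡ 1
So ord_25(18) = 4.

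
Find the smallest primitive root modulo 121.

2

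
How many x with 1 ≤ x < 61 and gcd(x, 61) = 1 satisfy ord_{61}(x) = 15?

φ(61) = 61 − 1 = 60 = 2^2 · 3 · 5.
(Z/61Z)^× is cyclic (|G| = 60); a cyclic group of order m has exactly φ(d) elements of each order d | m, and none otherwise.
15 = 3 · 5 divides 60, and φ(15) = 8.

8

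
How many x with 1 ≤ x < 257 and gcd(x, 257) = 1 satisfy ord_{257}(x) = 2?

φ(257) = 257 − 1 = 256 = 2^8.
In a cyclic group of order 256, there are φ(d) elements of order d for each divisor d of 256, and zero for non-divisors.
2 | 256, and φ(2) = 2 − 1 = 1.

1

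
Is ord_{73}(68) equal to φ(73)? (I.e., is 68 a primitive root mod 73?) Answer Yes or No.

Yes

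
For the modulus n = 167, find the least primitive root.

5

φ(167) = 167 − 1 = 166 = 2 · 83.
Test candidates g = 2, 3, … against the prime factors q ∈ {2, 83} of φ(167): g is a generator iff g^(166/q) ≢ 1 for every such q.
g = 2: 2^83 ≡ 1 — hits 1, so not a primitive root.
g = 3: 3^83 ≡ 1 — hits 1, so not a primitive root.
g = 4: 4^83 ≡ 1 — hits 1, so not a primitive root.
g = 5: 5^83 ≡ 166; 5^2 ≡ 25 — none is 1, so 5 is a primitive root.
So 5 is the smallest generator of (Z/167Z)^×.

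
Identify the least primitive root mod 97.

5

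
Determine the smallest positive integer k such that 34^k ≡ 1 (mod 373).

372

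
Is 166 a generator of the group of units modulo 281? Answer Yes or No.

Yes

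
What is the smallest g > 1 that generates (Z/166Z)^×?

5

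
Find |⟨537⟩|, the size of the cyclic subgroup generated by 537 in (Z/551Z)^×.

ord(537) | φ(551) = φ(19·29) = (19−1)·(29−1) = 18·28 = 504 = 2^3 · 3^2 · 7.
Divisors of 504: 1, 2, 3, 4, 6, 7, 8, 9, 12, 14, 18, 21, 24, 28, 36, 42, 56, 63, 72, 84, 126, 168, 252, 504.
Test each divisor d:
537^1 ≡ 537
537^2 ≡ 196
537^3 ≡ 11
537^4 ≡ 397
537^6 ≡ 121
537^7 ≡ 510
537^8 ≡ 23
537^9 ≡ 229
537^12 ≡ 315
537^14 ≡ 28
537^18 ≡ 96
537^21 ≡ 505
537^24 ≡ 45
537^28 ≡ 233
537^36 ≡ 400
537^42 ≡ 463
537^56 ≡ 291
537^63 ≡ 191
537^72 ≡ 210
537^84 ≡ 30
537^126 ≡ 115
537^168 ≡ 349
537^252 ≡ 1
Therefore the multiplicative order of 537 modulo 551 is 252.

252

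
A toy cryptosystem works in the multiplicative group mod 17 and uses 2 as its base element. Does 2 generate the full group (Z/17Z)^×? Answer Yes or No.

φ(17) = 17 − 1 = 16 = 2^4.
2 is a primitive root mod 17 iff 2^(φ(17)/q) ≢ 1 for every prime q | φ(17), i.e. q ∈ {2}.
2^8 ≡ 1 (mod 17)  [q = 2: ≡ 1 ✗]
Since 2^8 ≡ 1, the order of 2 divides 8 < 16, so 2 is not a primitive root.

No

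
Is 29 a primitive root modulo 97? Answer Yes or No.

φ(97) = 97 − 1 = 96 = 2^5 · 3.
An element g generates (Z/97Z)^× iff g^(96/q) ≢ 1 (mod 97) for each prime q ∈ {2, 3}.
29^48 ≡ 96 (mod 97)  [q = 2: ≢ 1 ✓]
29^32 ≡ 35 (mod 97)  [q = 3: ≢ 1 ✓]
Every test exponent gives a nontrivial residue, hence 29 generates the full group.

Yes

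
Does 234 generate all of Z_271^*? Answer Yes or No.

φ(271) = 271 − 1 = 270 = 2 · 3^3 · 5.
Test 234^(270/q) mod 271 for each prime factor q of 270:
234^135 ≡ 270 (mod 271)  [q = 2: ≢ 1 ✓]
234^90 ≡ 242 (mod 271)  [q = 3: ≢ 1 ✓]
234^54 ≡ 187 (mod 271)  [q = 5: ≢ 1 ✓]
Every test exponent gives a nontrivial residue, hence 234 generates the full group.

Yes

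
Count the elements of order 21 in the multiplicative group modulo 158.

0

φ(158) = φ(2)·φ(79) = 1·78 = 78 = 2 · 3 · 13.
In a cyclic group of order 78, there are φ(d) elements of order d for each divisor d of 78, and zero for non-divisors.
Here 78 is not a multiple of 21, so there are no elements of order 21.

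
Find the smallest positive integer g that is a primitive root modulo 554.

5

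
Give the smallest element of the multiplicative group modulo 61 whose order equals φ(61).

2

φ(61) = 61 − 1 = 60 = 2^2 · 3 · 5.
g is a primitive root iff g^(60/q) ≢ 1 (mod 61) for each prime q ∈ {2, 3, 5}.
g = 2: 2^30 ≡ 60; 2^20 ≡ 47; 2^12 ≡ 9 — none is 1, so 2 is a primitive root.
Hence the least primitive root of 61 is 2.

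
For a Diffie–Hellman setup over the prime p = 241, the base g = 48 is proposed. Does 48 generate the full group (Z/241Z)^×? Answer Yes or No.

φ(241) = 241 − 1 = 240 = 2^4 · 3 · 5.
It suffices to check that the order of 48 is not a proper divisor of 240: compute 48^(240/q) for q ∈ {2, 3, 5}.
48^120 ≡ 1 (mod 241)  [q = 2: ≡ 1 ✗]
48^80 ≡ 1 (mod 241)  [q = 3: ≡ 1 ✗]
48^48 ≡ 87 (mod 241)  [q = 5: ≢ 1 ✓]
The check at q = 2 fails, so 48 generates a proper subgroup.

No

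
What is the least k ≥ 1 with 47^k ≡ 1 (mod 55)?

ord(47) | φ(55) = φ(5·11) = (5−1)·(11−1) = 4·10 = 40 = 2^3 · 5.
Divisors of 40: 1, 2, 4, 5, 8, 10, 20, 40.
Check 47^d mod 55 for each divisor in increasing order:
47^1 ≡ 47 (mod 55)
47^2 ≡ 9 (mod 55)
47^4 ≡ 26 (mod 55)
47^5 ≡ 12 (mod 55)
47^8 ≡ 16 (mod 55)
47^10 ≡ 34 (mod 55)
47^20 ≡ 1 (mod 55) ✓
So ord_55(47) = 20.

20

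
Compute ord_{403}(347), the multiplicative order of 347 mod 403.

6

Since 347 ∈ (Z/403Z)^×, its order divides φ(403) = φ(13·31) = (13−1)·(31−1) = 12·30 = 360 = 2^3 · 3^2 · 5.
Divisors of 360: 1, 2, 3, 4, 5, 6, 8, 9, 10, 12, 15, 18, 20, 24, 30, 36, 40, 45, 60, 72, 90, 120, 180, 360.
Check 347^d mod 403 for each divisor in increasing order:
347^1 ≡ 347 (mod 403)
347^2 ≡ 315 (mod 403)
347^3 ≡ 92 (mod 403)
347^4 ≡ 87 (mod 403)
347^5 ≡ 367 (mod 403)
347^6 ≡ 1 (mod 403) ✓
So ord_403(347) = 6.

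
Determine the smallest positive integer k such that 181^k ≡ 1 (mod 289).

272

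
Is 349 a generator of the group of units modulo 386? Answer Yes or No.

Yes

φ(386) = φ(2)·φ(193) = 1·192 = 192 = 2^6 · 3.
An element g generates (Z/386Z)^× iff g^(192/q) ≢ 1 (mod 386) for each prime q ∈ {2, 3}.
349^96 ≡ 385 (mod 386)  [q = 2: ≢ 1 ✓]
349^64 ≡ 301 (mod 386)  [q = 3: ≢ 1 ✓]
All checks pass, so 349 has order 192 and is a primitive root modulo 386.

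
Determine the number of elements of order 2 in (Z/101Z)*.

φ(101) = 101 − 1 = 100 = 2^2 · 5^2.
Since (Z/101Z)^× is cyclic of order 100, the number of elements of order d is φ(d) when d | 100 and 0 otherwise.
2 | 100, and φ(2) = 2 − 1 = 1.

1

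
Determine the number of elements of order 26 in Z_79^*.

12

φ(79) = 79 − 1 = 78 = 2 · 3 · 13.
Since (Z/79Z)^× is cyclic of order 78, the number of elements of order d is φ(d) when d | 78 and 0 otherwise.
26 = 2 · 13 divides 78, and φ(26) = 12.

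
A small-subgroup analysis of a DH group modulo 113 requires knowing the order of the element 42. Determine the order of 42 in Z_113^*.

ord(42) | φ(113) = 113 − 1 = 112 = 2^4 · 7.
Divisors of 112: 1, 2, 4, 7, 8, 14, 16, 28, 56, 112.
Compute 42^d (mod 113) for the divisors d until we hit 1:
42^1 ≡ 42 (mod 113)
42^2 ≡ 69 (mod 113)
42^4 ≡ 15 (mod 113)
42^7 ≡ 78 (mod 113)
42^8 ≡ 112 (mod 113)
42^14 ≡ 95 (mod 113)
42^16 ≡ 1 (mod 113) ✓
So ord_113(42) = 16.

16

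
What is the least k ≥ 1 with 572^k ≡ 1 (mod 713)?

330

ord(572) | φ(713) = φ(23·31) = (23−1)·(31−1) = 22·30 = 660 = 2^2 · 3 · 5 · 11.
Divisors of 660: 1, 2, 3, 4, 5, 6, 10, 11, 12, 15, 20, 22, 30, 33, 44, 55, 60, 66, 110, 132, 165, 220, 330, 660.
Check 572^d mod 713 for each divisor in increasing order:
572^1 ≡ 572
572^2 ≡ 630
572^3 ≡ 295
572^4 ≡ 472
572^5 ≡ 470
572^6 ≡ 39
572^10 ≡ 583
572^11 ≡ 505
572^12 ≡ 95
572^15 ≡ 218
572^20 ≡ 501
572^22 ≡ 484
572^30 ≡ 466
572^33 ≡ 574
572^44 ≡ 392
572^55 ≡ 459
572^60 ≡ 404
572^66 ≡ 70
572^110 ≡ 346
572^132 ≡ 622
572^165 ≡ 528
572^220 ≡ 645
572^330 ≡ 1
Therefore the multiplicative order of 572 modulo 713 is 330.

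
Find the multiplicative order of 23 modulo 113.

112

Since 23 ∈ (Z/113Z)^×, its order divides φ(113) = 113 − 1 = 112 = 2^4 · 7.
Divisors of 112: 1, 2, 4, 7, 8, 14, 16, 28, 56, 112.
Check 23^d mod 113 for each divisor in increasing order:
23^1 ≡ 23 (mod 113)
23^2 ≡ 77 (mod 113)
23^4 ≡ 53 (mod 113)
23^7 ≡ 73 (mod 113)
23^8 ≡ 97 (mod 113)
23^14 ≡ 18 (mod 113)
23^16 ≡ 30 (mod 113)
23^28 ≡ 98 (mod 113)
23^56 ≡ 112 (mod 113)
23^112 ≡ 1 (mod 113) ✓
The smallest such exponent is 112, so the order of 23 is 112.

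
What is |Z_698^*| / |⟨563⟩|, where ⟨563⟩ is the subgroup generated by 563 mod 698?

2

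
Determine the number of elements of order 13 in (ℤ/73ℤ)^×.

0

φ(73) = 73 − 1 = 72 = 2^3 · 3^2.
(Z/73Z)^× is cyclic (|G| = 72); a cyclic group of order m has exactly φ(d) elements of each order d | m, and none otherwise.
Here 72 is not a multiple of 13, so there are no elements of order 13.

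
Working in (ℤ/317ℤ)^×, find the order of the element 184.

The order of 184 must divide φ(317) = 317 − 1 = 316 = 2^2 · 79.
Divisors of 316: 1, 2, 4, 79, 158, 316.
Check 184^d mod 317 for each divisor in increasing order:
184^1 ≡ 184 (mod 317)
184^2 ≡ 254 (mod 317)
184^4 ≡ 165 (mod 317)
184^79 ≡ 114 (mod 317)
184^158 ≡ 316 (mod 317)
184^316 ≡ 1 (mod 317) ✓
Therefore the multiplicative order of 184 modulo 317 is 316.

316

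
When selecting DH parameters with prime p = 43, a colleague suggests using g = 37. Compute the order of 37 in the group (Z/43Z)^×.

Since 37 ∈ (Z/43Z)^×, its order divides φ(43) = 43 − 1 = 42 = 2 · 3 · 7.
Divisors of 42: 1, 2, 3, 6, 7, 14, 21, 42.
Evaluate successive powers at the divisors of 42:
37^1 ≡ 37 (mod 43)
37^2 ≡ 36 (mod 43)
37^3 ≡ 42 (mod 43)
37^6 ≡ 1 (mod 43) ✓
Therefore the multiplicative order of 37 modulo 43 is 6.

6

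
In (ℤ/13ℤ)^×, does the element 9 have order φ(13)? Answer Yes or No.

No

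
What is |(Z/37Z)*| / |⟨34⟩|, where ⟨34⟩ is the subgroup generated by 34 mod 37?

By Lagrange's theorem, ord_37(34) divides φ(37) = 37 − 1 = 36 = 2^2 · 3^2.
Divisors of 36: 1, 2, 3, 4, 6, 9, 12, 18, 36.
Test each divisor d:
34^1 ≡ 34 (mod 37)
34^2 ≡ 9 (mod 37)
34^3 ≡ 10 (mod 37)
34^4 ≡ 7 (mod 37)
34^6 ≡ 26 (mod 37)
34^9 ≡ 1 (mod 37) ✓
The order of 34 is 9, so the subgroup it generates has 9 elements.
Index = |(Z/37Z)^×| / |⟨34⟩| = 36 / 9 = 4.

4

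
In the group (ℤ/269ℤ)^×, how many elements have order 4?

2

φ(269) = 269 − 1 = 268 = 2^2 · 67.
Since (Z/269Z)^× is cyclic of order 268, the number of elements of order d is φ(d) when d | 268 and 0 otherwise.
4 = 2^2 divides 268, and φ(4) = 2.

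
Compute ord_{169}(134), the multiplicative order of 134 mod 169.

78

The order of 134 must divide φ(169) = φ(13^2) = 13·(13−1) = 156 = 2^2 · 3 · 13.
Divisors of 156: 1, 2, 3, 4, 6, 12, 13, 26, 39, 52, 78, 156.
Test each divisor d:
134^1 ≡ 134 (mod 169)
134^2 ≡ 42 (mod 169)
134^3 ≡ 51 (mod 169)
134^4 ≡ 74 (mod 169)
134^6 ≡ 66 (mod 169)
134^12 ≡ 131 (mod 169)
134^13 ≡ 147 (mod 169)
134^26 ≡ 146 (mod 169)
134^39 ≡ 168 (mod 169)
134^52 ≡ 22 (mod 169)
134^78 ≡ 1 (mod 169) ✓
Hence ord(134) = 78.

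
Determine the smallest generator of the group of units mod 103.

φ(103) = 103 − 1 = 102 = 2 · 3 · 17.
Test candidates g = 2, 3, … against the prime factors q ∈ {2, 3, 17} of φ(103): g is a generator iff g^(102/q) ≢ 1 for every such q.
g = 2: 2^51 ≡ 1 — hits 1, so not a primitive root.
g = 3: 3^51 ≡ 102; 3^34 ≡ 1 — hits 1, so not a primitive root.
g = 4: 4^51 ≡ 1 — hits 1, so not a primitive root.
g = 5: 5^51 ≡ 102; 5^34 ≡ 56; 5^6 ≡ 72 — none is 1, so 5 is a primitive root.
So 5 is the smallest generator of (Z/103Z)^×.

5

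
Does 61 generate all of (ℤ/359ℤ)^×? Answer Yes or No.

Yes

φ(359) = 359 − 1 = 358 = 2 · 179.
It suffices to check that the order of 61 is not a proper divisor of 358: compute 61^(358/q) for q ∈ {2, 179}.
61^179 ≡ 358 (mod 359)  [q = 2: ≢ 1 ✓]
61^2 ≡ 131 (mod 359)  [q = 179: ≢ 1 ✓]
Every test exponent gives a nontrivial residue, hence 61 generates the full group.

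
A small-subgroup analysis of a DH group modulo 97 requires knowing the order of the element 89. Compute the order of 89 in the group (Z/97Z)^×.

16

By Lagrange's theorem, ord_97(89) divides φ(97) = 97 − 1 = 96 = 2^5 · 3.
Divisors of 96: 1, 2, 3, 4, 6, 8, 12, 16, 24, 32, 48, 96.
Test each divisor d:
89^1 ≡ 89 (mod 97)
89^2 ≡ 64 (mod 97)
89^3 ≡ 70 (mod 97)
89^4 ≡ 22 (mod 97)
89^6 ≡ 50 (mod 97)
89^8 ≡ 96 (mod 97)
89^12 ≡ 75 (mod 97)
89^16 ≡ 1 (mod 97) ✓
Hence ord(89) = 16.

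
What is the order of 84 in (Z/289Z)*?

34

The order of 84 must divide φ(289) = φ(17^2) = 17·(17−1) = 272 = 2^4 · 17.
Divisors of 272: 1, 2, 4, 8, 16, 17, 34, 68, 136, 272.
Check 84^d mod 289 for each divisor in increasing order:
84^1 ≡ 84 (mod 289)
84^2 ≡ 120 (mod 289)
84^4 ≡ 239 (mod 289)
84^8 ≡ 188 (mod 289)
84^16 ≡ 86 (mod 289)
84^17 ≡ 288 (mod 289)
84^34 ≡ 1 (mod 289) ✓
The smallest such exponent is 34, so the order of 84 is 34.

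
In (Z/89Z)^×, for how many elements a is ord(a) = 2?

φ(89) = 89 − 1 = 88 = 2^3 · 11.
(Z/89Z)^× is cyclic (|G| = 88); a cyclic group of order m has exactly φ(d) elements of each order d | m, and none otherwise.
2 | 88, and φ(2) = 2 − 1 = 1.

1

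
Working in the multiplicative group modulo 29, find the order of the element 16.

By Lagrange's theorem, ord_29(16) divides φ(29) = 29 − 1 = 28 = 2^2 · 7.
Divisors of 28: 1, 2, 4, 7, 14, 28.
Evaluate successive powers at the divisors of 28:
16^1 ≡ 16 (mod 29)
16^2 ≡ 24 (mod 29)
16^4 ≡ 25 (mod 29)
16^7 ≡ 1 (mod 29) ✓
The smallest such exponent is 7, so the order of 16 is 7.

7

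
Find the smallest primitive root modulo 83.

φ(83) = 83 − 1 = 82 = 2 · 41.
g is a primitive root iff g^(82/q) ≢ 1 (mod 83) for each prime q ∈ {2, 41}.
g = 2: 2^41 ≡ 82; 2^2 ≡ 4 — none is 1, so 2 is a primitive root.
The smallest primitive root modulo 83 is 2.

2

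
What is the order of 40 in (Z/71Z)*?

35

ord(40) | φ(71) = 71 − 1 = 70 = 2 · 5 · 7.
Divisors of 70: 1, 2, 5, 7, 10, 14, 35, 70.
Evaluate successive powers at the divisors of 70:
40^1 ≡ 40 (mod 71)
40^2 ≡ 38 (mod 71)
40^5 ≡ 37 (mod 71)
40^7 ≡ 57 (mod 71)
40^10 ≡ 20 (mod 71)
40^14 ≡ 54 (mod 71)
40^35 ≡ 1 (mod 71) ✓
Therefore the multiplicative order of 40 modulo 71 is 35.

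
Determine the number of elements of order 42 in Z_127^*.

φ(127) = 127 − 1 = 126 = 2 · 3^2 · 7.
Since (Z/127Z)^× is cyclic of order 126, the number of elements of order d is φ(d) when d | 126 and 0 otherwise.
42 = 2 · 3 · 7 divides 126, and φ(42) = 12.

12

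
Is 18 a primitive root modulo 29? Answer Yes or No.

φ(29) = 29 − 1 = 28 = 2^2 · 7.
It suffices to check that the order of 18 is not a proper divisor of 28: compute 18^(28/q) for q ∈ {2, 7}.
18^14 ≡ 28 (mod 29)  [q = 2: ≢ 1 ✓]
18^4 ≡ 25 (mod 29)  [q = 7: ≢ 1 ✓]
All checks pass, so 18 has order 28 and is a primitive root modulo 29.

Yes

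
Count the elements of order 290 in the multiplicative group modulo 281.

φ(281) = 281 − 1 = 280 = 2^3 · 5 · 7.
(Z/281Z)^× is cyclic (|G| = 280); a cyclic group of order m has exactly φ(d) elements of each order d | m, and none otherwise.
290 does not divide 280, so no element of (Z/281Z)^× has order 290.

0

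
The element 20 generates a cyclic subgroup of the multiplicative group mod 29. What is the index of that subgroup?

4

The order of 20 must divide φ(29) = 29 − 1 = 28 = 2^2 · 7.
Divisors of 28: 1, 2, 4, 7, 14, 28.
Check 20^d mod 29 for each divisor in increasing order:
20^1 ≡ 20 (mod 29)
20^2 ≡ 23 (mod 29)
20^4 ≡ 7 (mod 29)
20^7 ≡ 1 (mod 29) ✓
The order of 20 is 7, so the subgroup it generates has 7 elements.
[(Z/29Z)^× : ⟨20⟩] = 28/7 = 4.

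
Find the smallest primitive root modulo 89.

3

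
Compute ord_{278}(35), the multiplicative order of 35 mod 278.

69

The order of 35 must divide φ(278) = φ(2)·φ(139) = 1·138 = 138 = 2 · 3 · 23.
Divisors of 138: 1, 2, 3, 6, 23, 46, 69, 138.
Test each divisor d:
35^1 ≡ 35 (mod 278)
35^2 ≡ 113 (mod 278)
35^3 ≡ 63 (mod 278)
35^6 ≡ 77 (mod 278)
35^23 ≡ 181 (mod 278)
35^46 ≡ 235 (mod 278)
35^69 ≡ 1 (mod 278) ✓
The smallest such exponent is 69, so the order of 35 is 69.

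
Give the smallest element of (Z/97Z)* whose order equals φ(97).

5

φ(97) = 97 − 1 = 96 = 2^5 · 3.
g is a primitive root iff g^(96/q) ≢ 1 (mod 97) for each prime q ∈ {2, 3}.
g = 2: 2^48 ≡ 1 — hits 1, so not a primitive root.
g = 3: 3^48 ≡ 1 — hits 1, so not a primitive root.
g = 4: 4^48 ≡ 1 — hits 1, so not a primitive root.
g = 5: 5^48 ≡ 96; 5^32 ≡ 35 — none is 1, so 5 is a primitive root.
So 5 is the smallest generator of (Z/97Z)^×.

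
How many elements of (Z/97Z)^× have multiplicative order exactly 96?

φ(97) = 97 − 1 = 96 = 2^5 · 3.
Since (Z/97Z)^× is cyclic of order 96, the number of elements of order d is φ(d) when d | 96 and 0 otherwise.
96 = 2^5 · 3 divides 96, and φ(96) = 32.

32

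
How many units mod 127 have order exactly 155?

φ(127) = 127 − 1 = 126 = 2 · 3^2 · 7.
Since (Z/127Z)^× is cyclic of order 126, the number of elements of order d is φ(d) when d | 126 and 0 otherwise.
Since 155 ∤ 126, the count is 0.

0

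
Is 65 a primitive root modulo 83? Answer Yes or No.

φ(83) = 83 − 1 = 82 = 2 · 41.
It suffices to check that the order of 65 is not a proper divisor of 82: compute 65^(82/q) for q ∈ {2, 41}.
65^41 ≡ 1 (mod 83)  [q = 2: ≡ 1 ✗]
65^2 ≡ 75 (mod 83)  [q = 41: ≢ 1 ✓]
Since 65^41 ≡ 1, the order of 65 divides 41 < 82, so 65 is not a primitive root.

No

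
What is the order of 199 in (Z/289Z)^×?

By Lagrange's theorem, ord_289(199) divides φ(289) = φ(17^2) = 17·(17−1) = 272 = 2^4 · 17.
Divisors of 272: 1, 2, 4, 8, 16, 17, 34, 68, 136, 272.
Compute 199^d (mod 289) for the divisors d until we hit 1:
199^1 ≡ 199
199^2 ≡ 8
199^4 ≡ 64
199^8 ≡ 50
199^16 ≡ 188
199^17 ≡ 131
199^34 ≡ 110
199^68 ≡ 251
199^136 ≡ 288
199^272 ≡ 1
Hence ord(199) = 272.

272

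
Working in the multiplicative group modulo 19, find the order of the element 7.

3

By Lagrange's theorem, ord_19(7) divides φ(19) = 19 − 1 = 18 = 2 · 3^2.
Divisors of 18: 1, 2, 3, 6, 9, 18.
Compute 7^d (mod 19) for the divisors d until we hit 1:
7^1 ≡ 7 (mod 19)
7^2 ≡ 11 (mod 19)
7^3 ≡ 1 (mod 19) ✓
The smallest such exponent is 3, so the order of 7 is 3.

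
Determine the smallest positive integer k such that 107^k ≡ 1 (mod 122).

30

By Lagrange's theorem, ord_122(107) divides φ(122) = φ(2)·φ(61) = 1·60 = 60 = 2^2 · 3 · 5.
Divisors of 60: 1, 2, 3, 4, 5, 6, 10, 12, 15, 20, 30, 60.
Evaluate successive powers at the divisors of 60:
107^1 ≡ 107
107^2 ≡ 103
107^3 ≡ 41
107^4 ≡ 117
107^5 ≡ 75
107^6 ≡ 95
107^10 ≡ 13
107^12 ≡ 119
107^15 ≡ 121
107^20 ≡ 47
107^30 ≡ 1
The smallest such exponent is 30, so the order of 107 is 30.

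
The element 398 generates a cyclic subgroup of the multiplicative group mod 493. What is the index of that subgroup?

4

Since 398 ∈ (Z/493Z)^×, its order divides φ(493) = φ(17·29) = (17−1)·(29−1) = 16·28 = 448 = 2^6 · 7.
Divisors of 448: 1, 2, 4, 7, 8, 14, 16, 28, 32, 56, 64, 112, 224, 448.
Evaluate successive powers at the divisors of 448:
398^1 ≡ 398 (mod 493)
398^2 ≡ 151 (mod 493)
398^4 ≡ 123 (mod 493)
398^7 ≡ 12 (mod 493)
398^8 ≡ 339 (mod 493)
398^14 ≡ 144 (mod 493)
398^16 ≡ 52 (mod 493)
398^28 ≡ 30 (mod 493)
398^32 ≡ 239 (mod 493)
398^56 ≡ 407 (mod 493)
398^64 ≡ 426 (mod 493)
398^112 ≡ 1 (mod 493) ✓
The order of 398 is 112, so the subgroup it generates has 112 elements.
[(Z/493Z)^× : ⟨398⟩] = 448/112 = 4.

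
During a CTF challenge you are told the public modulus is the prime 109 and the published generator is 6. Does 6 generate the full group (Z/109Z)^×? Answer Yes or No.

Yes

φ(109) = 109 − 1 = 108 = 2^2 · 3^3.
It suffices to check that the order of 6 is not a proper divisor of 108: compute 6^(108/q) for q ∈ {2, 3}.
6^54 ≡ 108 (mod 109)  [q = 2: ≢ 1 ✓]
6^36 ≡ 63 (mod 109)  [q = 3: ≢ 1 ✓]
None equal 1, so ord_109(6) = 108: 6 is a primitive root.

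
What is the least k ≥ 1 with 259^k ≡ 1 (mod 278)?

69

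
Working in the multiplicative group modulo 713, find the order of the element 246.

By Lagrange's theorem, ord_713(246) divides φ(713) = φ(23·31) = (23−1)·(31−1) = 22·30 = 660 = 2^2 · 3 · 5 · 11.
Divisors of 660: 1, 2, 3, 4, 5, 6, 10, 11, 12, 15, 20, 22, 30, 33, 44, 55, 60, 66, 110, 132, 165, 220, 330, 660.
Compute 246^d (mod 713) for the divisors d until we hit 1:
246^1 ≡ 246
246^2 ≡ 624
246^3 ≡ 209
246^4 ≡ 78
246^5 ≡ 650
246^6 ≡ 188
246^10 ≡ 404
246^11 ≡ 277
246^12 ≡ 407
246^15 ≡ 216
246^20 ≡ 652
246^22 ≡ 438
246^30 ≡ 311
246^33 ≡ 116
246^44 ≡ 47
246^55 ≡ 185
246^60 ≡ 466
246^66 ≡ 622
246^110 ≡ 1
Hence ord(246) = 110.

110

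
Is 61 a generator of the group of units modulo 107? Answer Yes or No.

No

φ(107) = 107 − 1 = 106 = 2 · 53.
Test 61^(106/q) mod 107 for each prime factor q of 106:
61^53 ≡ 1 (mod 107)  [q = 2: ≡ 1 ✗]
61^2 ≡ 83 (mod 107)  [q = 53: ≢ 1 ✓]
The check at q = 2 fails, so 61 generates a proper subgroup.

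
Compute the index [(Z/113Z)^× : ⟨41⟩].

Since 41 ∈ (Z/113Z)^×, its order divides φ(113) = 113 − 1 = 112 = 2^4 · 7.
Divisors of 112: 1, 2, 4, 7, 8, 14, 16, 28, 56, 112.
Compute 41^d (mod 113) for the divisors d until we hit 1:
41^1 ≡ 41
41^2 ≡ 99
41^4 ≡ 83
41^7 ≡ 44
41^8 ≡ 109
41^14 ≡ 15
41^16 ≡ 16
41^28 ≡ 112
41^56 ≡ 1
So ord_113(41) = 56, hence |⟨41⟩| = 56.
[(Z/113Z)^× : ⟨41⟩] = 112/56 = 2.

2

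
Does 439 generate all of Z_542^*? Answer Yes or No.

Yes

φ(542) = φ(2)·φ(271) = 1·270 = 270 = 2 · 3^3 · 5.
It suffices to check that the order of 439 is not a proper divisor of 270: compute 439^(270/q) for q ∈ {2, 3, 5}.
439^135 ≡ 541 (mod 542)  [q = 2: ≢ 1 ✓]
439^90 ≡ 513 (mod 542)  [q = 3: ≢ 1 ✓]
439^54 ≡ 281 (mod 542)  [q = 5: ≢ 1 ✓]
All checks pass, so 439 has order 270 and is a primitive root modulo 542.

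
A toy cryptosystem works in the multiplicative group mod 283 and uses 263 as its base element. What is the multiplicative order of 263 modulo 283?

141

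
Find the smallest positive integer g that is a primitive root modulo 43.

3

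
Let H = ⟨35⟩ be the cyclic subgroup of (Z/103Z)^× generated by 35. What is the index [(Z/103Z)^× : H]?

The order of 35 must divide φ(103) = 103 − 1 = 102 = 2 · 3 · 17.
Divisors of 102: 1, 2, 3, 6, 17, 34, 51, 102.
Check 35^d mod 103 for each divisor in increasing order:
35^1 ≡ 35 (mod 103)
35^2 ≡ 92 (mod 103)
35^3 ≡ 27 (mod 103)
35^6 ≡ 8 (mod 103)
35^17 ≡ 47 (mod 103)
35^34 ≡ 46 (mod 103)
35^51 ≡ 102 (mod 103)
35^102 ≡ 1 (mod 103) ✓
The order of 35 is 102, so the subgroup it generates has 102 elements.
The index is φ(103) / ord(35) = 102 / 102 = 1.

1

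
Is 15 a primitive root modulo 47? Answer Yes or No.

Yes

φ(47) = 47 − 1 = 46 = 2 · 23.
An element g generates (Z/47Z)^× iff g^(46/q) ≢ 1 (mod 47) for each prime q ∈ {2, 23}.
15^23 ≡ 46 (mod 47)  [q = 2: ≢ 1 ✓]
15^2 ≡ 37 (mod 47)  [q = 23: ≢ 1 ✓]
None equal 1, so ord_47(15) = 46: 15 is a primitive root.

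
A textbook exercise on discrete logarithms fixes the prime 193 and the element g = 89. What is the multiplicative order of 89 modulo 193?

Since 89 ∈ (Z/193Z)^×, its order divides φ(193) = 193 − 1 = 192 = 2^6 · 3.
Divisors of 192: 1, 2, 3, 4, 6, 8, 12, 16, 24, 32, 48, 64, 96, 192.
Test each divisor d:
89^1 ≡ 89 (mod 193)
89^2 ≡ 8 (mod 193)
89^3 ≡ 133 (mod 193)
89^4 ≡ 64 (mod 193)
89^6 ≡ 126 (mod 193)
89^8 ≡ 43 (mod 193)
89^12 ≡ 50 (mod 193)
89^16 ≡ 112 (mod 193)
89^24 ≡ 184 (mod 193)
89^32 ≡ 192 (mod 193)
89^48 ≡ 81 (mod 193)
89^64 ≡ 1 (mod 193) ✓
Hence ord(89) = 64.

64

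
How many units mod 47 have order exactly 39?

0

φ(47) = 47 − 1 = 46 = 2 · 23.
Since (Z/47Z)^× is cyclic of order 46, the number of elements of order d is φ(d) when d | 46 and 0 otherwise.
39 does not divide 46, so no element of (Z/47Z)^× has order 39.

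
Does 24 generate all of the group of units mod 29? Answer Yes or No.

No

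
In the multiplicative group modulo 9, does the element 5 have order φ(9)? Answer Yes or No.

Yes

φ(9) = φ(3^2) = 3·(3−1) = 6 = 2 · 3.
5 is a primitive root mod 9 iff 5^(φ(9)/q) ≢ 1 for every prime q | φ(9), i.e. q ∈ {2, 3}.
5^3 ≡ 8 (mod 9)  [q = 2: ≢ 1 ✓]
5^2 ≡ 7 (mod 9)  [q = 3: ≢ 1 ✓]
Every test exponent gives a nontrivial residue, hence 5 generates the full group.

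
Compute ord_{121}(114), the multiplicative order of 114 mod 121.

The order of 114 must divide φ(121) = φ(11^2) = 11·(11−1) = 110 = 2 · 5 · 11.
Divisors of 110: 1, 2, 5, 10, 11, 22, 55, 110.
Evaluate successive powers at the divisors of 110:
114^1 ≡ 114 (mod 121)
114^2 ≡ 49 (mod 121)
114^5 ≡ 12 (mod 121)
114^10 ≡ 23 (mod 121)
114^11 ≡ 81 (mod 121)
114^22 ≡ 27 (mod 121)
114^55 ≡ 1 (mod 121) ✓
Therefore the multiplicative order of 114 modulo 121 is 55.

55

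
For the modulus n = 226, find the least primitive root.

φ(226) = φ(2)·φ(113) = 1·112 = 112 = 2^4 · 7.
g is a primitive root iff g^(112/q) ≢ 1 (mod 226) for each prime q ∈ {2, 7}.
g = 2: gcd(2, 226) = 2 > 1, not a unit — skip.
g = 3: 3^56 ≡ 225; 3^16 ≡ 49 — none is 1, so 3 is a primitive root.
Hence the least primitive root of 226 is 3.

3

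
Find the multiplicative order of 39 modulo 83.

82

Since 39 ∈ (Z/83Z)^×, its order divides φ(83) = 83 − 1 = 82 = 2 · 41.
Divisors of 82: 1, 2, 41, 82.
Evaluate successive powers at the divisors of 82:
39^1 ≡ 39
39^2 ≡ 27
39^41 ≡ 82
39^82 ≡ 1
Hence ord(39) = 82.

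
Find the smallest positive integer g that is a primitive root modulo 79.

3

φ(79) = 79 − 1 = 78 = 2 · 3 · 13.
g is a primitive root iff g^(78/q) ≢ 1 (mod 79) for each prime q ∈ {2, 3, 13}.
g = 2: 2^39 ≡ 1 — hits 1, so not a primitive root.
g = 3: 3^39 ≡ 78; 3^26 ≡ 23; 3^6 ≡ 18 — none is 1, so 3 is a primitive root.
The smallest primitive root modulo 79 is 3.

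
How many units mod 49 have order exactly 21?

12

φ(49) = φ(7^2) = 7·(7−1) = 42 = 2 · 3 · 7.
Since (Z/49Z)^× is cyclic of order 42, the number of elements of order d is φ(d) when d | 42 and 0 otherwise.
21 = 3 · 7 divides 42, and φ(21) = 12.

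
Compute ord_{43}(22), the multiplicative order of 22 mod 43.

14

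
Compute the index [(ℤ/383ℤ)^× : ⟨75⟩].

ord(75) | φ(383) = 383 − 1 = 382 = 2 · 191.
Divisors of 382: 1, 2, 191, 382.
Compute 75^d (mod 383) for the divisors d until we hit 1:
75^1 ≡ 75 (mod 383)
75^2 ≡ 263 (mod 383)
75^191 ≡ 1 (mod 383) ✓
Thus |⟨75⟩| = ord(75) = 191.
Index = |(Z/383Z)^×| / |⟨75⟩| = 382 / 191 = 2.

2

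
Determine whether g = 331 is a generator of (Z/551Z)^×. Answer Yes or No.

No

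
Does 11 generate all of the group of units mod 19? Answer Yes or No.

φ(19) = 19 − 1 = 18 = 2 · 3^2.
Test 11^(18/q) mod 19 for each prime factor q of 18:
11^9 ≡ 1 (mod 19)  [q = 2: ≡ 1 ✗]
11^6 ≡ 1 (mod 19)  [q = 3: ≡ 1 ✗]
The check at q = 2 fails, so 11 generates a proper subgroup.

No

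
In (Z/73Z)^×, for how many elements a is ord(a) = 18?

6

φ(73) = 73 − 1 = 72 = 2^3 · 3^2.
Since (Z/73Z)^× is cyclic of order 72, the number of elements of order d is φ(d) when d | 72 and 0 otherwise.
18 = 2 · 3^2 divides 72, and φ(18) = 6.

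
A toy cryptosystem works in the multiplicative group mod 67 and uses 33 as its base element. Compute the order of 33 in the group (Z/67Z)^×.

33

By Lagrange's theorem, ord_67(33) divides φ(67) = 67 − 1 = 66 = 2 · 3 · 11.
Divisors of 66: 1, 2, 3, 6, 11, 22, 33, 66.
Compute 33^d (mod 67) for the divisors d until we hit 1:
33^1 ≡ 33 (mod 67)
33^2 ≡ 17 (mod 67)
33^3 ≡ 25 (mod 67)
33^6 ≡ 22 (mod 67)
33^11 ≡ 37 (mod 67)
33^22 ≡ 29 (mod 67)
33^33 ≡ 1 (mod 67) ✓
Therefore the multiplicative order of 33 modulo 67 is 33.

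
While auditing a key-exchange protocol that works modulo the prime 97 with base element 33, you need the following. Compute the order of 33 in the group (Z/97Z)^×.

8

ord(33) | φ(97) = 97 − 1 = 96 = 2^5 · 3.
Divisors of 96: 1, 2, 3, 4, 6, 8, 12, 16, 24, 32, 48, 96.
Test each divisor d:
33^1 ≡ 33 (mod 97)
33^2 ≡ 22 (mod 97)
33^3 ≡ 47 (mod 97)
33^4 ≡ 96 (mod 97)
33^6 ≡ 75 (mod 97)
33^8 ≡ 1 (mod 97) ✓
Therefore the multiplicative order of 33 modulo 97 is 8.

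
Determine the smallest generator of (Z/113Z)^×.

3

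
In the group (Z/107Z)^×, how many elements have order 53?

52

φ(107) = 107 − 1 = 106 = 2 · 53.
In a cyclic group of order 106, there are φ(d) elements of order d for each divisor d of 106, and zero for non-divisors.
53 | 106, and φ(53) = 53 − 1 = 52.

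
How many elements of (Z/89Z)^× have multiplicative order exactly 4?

2

φ(89) = 89 − 1 = 88 = 2^3 · 11.
In a cyclic group of order 88, there are φ(d) elements of order d for each divisor d of 88, and zero for non-divisors.
4 = 2^2 divides 88, and φ(4) = 2.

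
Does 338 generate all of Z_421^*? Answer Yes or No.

Yes

φ(421) = 421 − 1 = 420 = 2^2 · 3 · 5 · 7.
338 is a primitive root mod 421 iff 338^(φ(421)/q) ≢ 1 for every prime q | φ(421), i.e. q ∈ {2, 3, 5, 7}.
338^210 ≡ 420 (mod 421)  [q = 2: ≢ 1 ✓]
338^140 ≡ 400 (mod 421)  [q = 3: ≢ 1 ✓]
338^84 ≡ 377 (mod 421)  [q = 5: ≢ 1 ✓]
338^60 ≡ 370 (mod 421)  [q = 7: ≢ 1 ✓]
None equal 1, so ord_421(338) = 420: 338 is a primitive root.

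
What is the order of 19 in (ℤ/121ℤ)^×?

ord(19) | φ(121) = φ(11^2) = 11·(11−1) = 110 = 2 · 5 · 11.
Divisors of 110: 1, 2, 5, 10, 11, 22, 55, 110.
Compute 19^d (mod 121) for the divisors d until we hit 1:
19^1 ≡ 19 (mod 121)
19^2 ≡ 119 (mod 121)
19^5 ≡ 76 (mod 121)
19^10 ≡ 89 (mod 121)
19^11 ≡ 118 (mod 121)
19^22 ≡ 9 (mod 121)
19^55 ≡ 120 (mod 121)
19^110 ≡ 1 (mod 121) ✓
Therefore the multiplicative order of 19 modulo 121 is 110.

110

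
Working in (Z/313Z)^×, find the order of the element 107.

By Lagrange's theorem, ord_313(107) divides φ(313) = 313 − 1 = 312 = 2^3 · 3 · 13.
Divisors of 312: 1, 2, 3, 4, 6, 8, 12, 13, 24, 26, 39, 52, 78, 104, 156, 312.
Evaluate successive powers at the divisors of 312:
107^1 ≡ 107
107^2 ≡ 181
107^3 ≡ 274
107^4 ≡ 209
107^6 ≡ 269
107^8 ≡ 174
107^12 ≡ 58
107^13 ≡ 259
107^24 ≡ 234
107^26 ≡ 99
107^39 ≡ 288
107^52 ≡ 98
107^78 ≡ 312
107^104 ≡ 214
107^156 ≡ 1
Hence ord(107) = 156.

156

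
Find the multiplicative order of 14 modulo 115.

22

The order of 14 must divide φ(115) = φ(5·23) = (5−1)·(23−1) = 4·22 = 88 = 2^3 · 11.
Divisors of 88: 1, 2, 4, 8, 11, 22, 44, 88.
Compute 14^d (mod 115) for the divisors d until we hit 1:
14^1 ≡ 14
14^2 ≡ 81
14^4 ≡ 6
14^8 ≡ 36
14^11 ≡ 114
14^22 ≡ 1
So ord_115(14) = 22.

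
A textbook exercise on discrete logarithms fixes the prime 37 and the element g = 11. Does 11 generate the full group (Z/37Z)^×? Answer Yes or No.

No

φ(37) = 37 − 1 = 36 = 2^2 · 3^2.
11 is a primitive root mod 37 iff 11^(φ(37)/q) ≢ 1 for every prime q | φ(37), i.e. q ∈ {2, 3}.
11^18 ≡ 1 (mod 37)  [q = 2: ≡ 1 ✗]
11^12 ≡ 1 (mod 37)  [q = 3: ≡ 1 ✗]
Since 11^18 ≡ 1, the order of 11 divides 18 < 36, so 11 is not a primitive root.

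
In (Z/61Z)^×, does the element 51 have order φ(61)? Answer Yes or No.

φ(61) = 61 − 1 = 60 = 2^2 · 3 · 5.
Test 51^(60/q) mod 61 for each prime factor q of 60:
51^30 ≡ 60 (mod 61)  [q = 2: ≢ 1 ✓]
51^20 ≡ 13 (mod 61)  [q = 3: ≢ 1 ✓]
51^12 ≡ 58 (mod 61)  [q = 5: ≢ 1 ✓]
All checks pass, so 51 has order 60 and is a primitive root modulo 61.

Yes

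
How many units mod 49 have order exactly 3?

φ(49) = φ(7^2) = 7·(7−1) = 42 = 2 · 3 · 7.
(Z/49Z)^× is cyclic (|G| = 42); a cyclic group of order m has exactly φ(d) elements of each order d | m, and none otherwise.
3 | 42, and φ(3) = 3 − 1 = 2.

2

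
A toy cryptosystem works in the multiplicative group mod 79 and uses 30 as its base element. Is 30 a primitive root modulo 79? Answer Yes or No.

Yes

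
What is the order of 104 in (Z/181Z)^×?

By Lagrange's theorem, ord_181(104) divides φ(181) = 181 − 1 = 180 = 2^2 · 3^2 · 5.
Divisors of 180: 1, 2, 3, 4, 5, 6, 9, 10, 12, 15, 18, 20, 30, 36, 45, 60, 90, 180.
Check 104^d mod 181 for each divisor in increasing order:
104^1 ≡ 104
104^2 ≡ 137
104^3 ≡ 130
104^4 ≡ 126
104^5 ≡ 72
104^6 ≡ 67
104^9 ≡ 22
104^10 ≡ 116
104^12 ≡ 145
104^15 ≡ 26
104^18 ≡ 122
104^20 ≡ 62
104^30 ≡ 133
104^36 ≡ 42
104^45 ≡ 19
104^60 ≡ 132
104^90 ≡ 180
104^180 ≡ 1
The smallest such exponent is 180, so the order of 104 is 180.

180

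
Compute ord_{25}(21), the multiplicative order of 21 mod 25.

ord(21) | φ(25) = φ(5^2) = 5·(5−1) = 20 = 2^2 · 5.
Divisors of 20: 1, 2, 4, 5, 10, 20.
Test each divisor d:
21^1 ≡ 21 (mod 25)
21^2 ≡ 16 (mod 25)
21^4 ≡ 6 (mod 25)
21^5 ≡ 1 (mod 25) ✓
Therefore the multiplicative order of 21 modulo 25 is 5.

5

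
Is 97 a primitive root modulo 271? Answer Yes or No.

φ(271) = 271 − 1 = 270 = 2 · 3^3 · 5.
An element g generates (Z/271Z)^× iff g^(270/q) ≢ 1 (mod 271) for each prime q ∈ {2, 3, 5}.
97^135 ≡ 270 (mod 271)  [q = 2: ≢ 1 ✓]
97^90 ≡ 242 (mod 271)  [q = 3: ≢ 1 ✓]
97^54 ≡ 10 (mod 271)  [q = 5: ≢ 1 ✓]
All checks pass, so 97 has order 270 and is a primitive root modulo 271.

Yes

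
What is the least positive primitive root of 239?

φ(239) = 239 − 1 = 238 = 2 · 7 · 17.
Test candidates g = 2, 3, … against the prime factors q ∈ {2, 7, 17} of φ(239): g is a generator iff g^(238/q) ≢ 1 for every such q.
g = 2: 2^119 ≡ 1 — hits 1, so not a primitive root.
g = 3: 3^119 ≡ 1 — hits 1, so not a primitive root.
g = 4: 4^119 ≡ 1 — hits 1, so not a primitive root.
g = 5: 5^119 ≡ 1 — hits 1, so not a primitive root.
g = 6: 6^119 ≡ 1 — hits 1, so not a primitive root.
g = 7: 7^119 ≡ 238; 7^34 ≡ 24; 7^14 ≡ 211 — none is 1, so 7 is a primitive root.
Hence the least primitive root of 239 is 7.

7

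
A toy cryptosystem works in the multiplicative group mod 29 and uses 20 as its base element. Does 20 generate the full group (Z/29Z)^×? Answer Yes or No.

No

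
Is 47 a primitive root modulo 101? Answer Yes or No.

No

φ(101) = 101 − 1 = 100 = 2^2 · 5^2.
Test 47^(100/q) mod 101 for each prime factor q of 100:
47^50 ≡ 1 (mod 101)  [q = 2: ≡ 1 ✗]
47^20 ≡ 87 (mod 101)  [q = 5: ≢ 1 ✓]
47^50 ≡ 1 shows ord(47) | 50, strictly less than φ(101); not a primitive root.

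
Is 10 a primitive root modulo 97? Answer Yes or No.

Yes

φ(97) = 97 − 1 = 96 = 2^5 · 3.
It suffices to check that the order of 10 is not a proper divisor of 96: compute 10^(96/q) for q ∈ {2, 3}.
10^48 ≡ 96 (mod 97)  [q = 2: ≢ 1 ✓]
10^32 ≡ 61 (mod 97)  [q = 3: ≢ 1 ✓]
Every test exponent gives a nontrivial residue, hence 10 generates the full group.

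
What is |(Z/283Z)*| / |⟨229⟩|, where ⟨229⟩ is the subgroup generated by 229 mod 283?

ord(229) | φ(283) = 283 − 1 = 282 = 2 · 3 · 47.
Divisors of 282: 1, 2, 3, 6, 47, 94, 141, 282.
Evaluate successive powers at the divisors of 282:
229^1 ≡ 229 (mod 283)
229^2 ≡ 86 (mod 283)
229^3 ≡ 167 (mod 283)
229^6 ≡ 155 (mod 283)
229^47 ≡ 282 (mod 283)
229^94 ≡ 1 (mod 283) ✓
So ord_283(229) = 94, hence |⟨229⟩| = 94.
[(Z/283Z)^× : ⟨229⟩] = 282/94 = 3.

3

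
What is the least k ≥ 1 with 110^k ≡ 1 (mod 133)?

18

By Lagrange's theorem, ord_133(110) divides φ(133) = φ(7·19) = (7−1)·(19−1) = 6·18 = 108 = 2^2 · 3^3.
Divisors of 108: 1, 2, 3, 4, 6, 9, 12, 18, 27, 36, 54, 108.
Evaluate successive powers at the divisors of 108:
110^1 ≡ 110 (mod 133)
110^2 ≡ 130 (mod 133)
110^3 ≡ 69 (mod 133)
110^4 ≡ 9 (mod 133)
110^6 ≡ 106 (mod 133)
110^9 ≡ 132 (mod 133)
110^12 ≡ 64 (mod 133)
110^18 ≡ 1 (mod 133) ✓
Therefore the multiplicative order of 110 modulo 133 is 18.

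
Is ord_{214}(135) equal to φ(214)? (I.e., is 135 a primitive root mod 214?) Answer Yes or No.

Yes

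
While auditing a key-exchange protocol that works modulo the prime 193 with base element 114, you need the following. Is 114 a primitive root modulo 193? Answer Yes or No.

φ(193) = 193 − 1 = 192 = 2^6 · 3.
An element g generates (Z/193Z)^× iff g^(192/q) ≢ 1 (mod 193) for each prime q ∈ {2, 3}.
114^96 ≡ 192 (mod 193)  [q = 2: ≢ 1 ✓]
114^64 ≡ 108 (mod 193)  [q = 3: ≢ 1 ✓]
None equal 1, so ord_193(114) = 192: 114 is a primitive root.

Yes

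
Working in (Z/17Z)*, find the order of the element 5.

By Lagrange's theorem, ord_17(5) divides φ(17) = 17 − 1 = 16 = 2^4.
Divisors of 16: 1, 2, 4, 8, 16.
Test each divisor d:
5^1 ≡ 5 (mod 17)
5^2 ≡ 8 (mod 17)
5^4 ≡ 13 (mod 17)
5^8 ≡ 16 (mod 17)
5^16 ≡ 1 (mod 17) ✓
So ord_17(5) = 16.

16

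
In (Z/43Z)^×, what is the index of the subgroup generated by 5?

1

ord(5) | φ(43) = 43 − 1 = 42 = 2 · 3 · 7.
Divisors of 42: 1, 2, 3, 6, 7, 14, 21, 42.
Evaluate successive powers at the divisors of 42:
5^1 ≡ 5
5^2 ≡ 25
5^3 ≡ 39
5^6 ≡ 16
5^7 ≡ 37
5^14 ≡ 36
5^21 ≡ 42
5^42 ≡ 1
So ord_43(5) = 42, hence |⟨5⟩| = 42.
The index is φ(43) / ord(5) = 42 / 42 = 1.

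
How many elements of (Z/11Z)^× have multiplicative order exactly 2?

1

φ(11) = 11 − 1 = 10 = 2 · 5.
Since (Z/11Z)^× is cyclic of order 10, the number of elements of order d is φ(d) when d | 10 and 0 otherwise.
2 | 10, and φ(2) = 2 − 1 = 1.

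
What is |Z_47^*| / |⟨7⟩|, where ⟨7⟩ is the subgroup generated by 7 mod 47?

2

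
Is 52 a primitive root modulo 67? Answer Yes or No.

No

φ(67) = 67 − 1 = 66 = 2 · 3 · 11.
It suffices to check that the order of 52 is not a proper divisor of 66: compute 52^(66/q) for q ∈ {2, 3, 11}.
52^33 ≡ 66 (mod 67)  [q = 2: ≢ 1 ✓]
52^22 ≡ 1 (mod 67)  [q = 3: ≡ 1 ✗]
52^6 ≡ 22 (mod 67)  [q = 11: ≢ 1 ✓]
The check at q = 3 fails, so 52 generates a proper subgroup.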